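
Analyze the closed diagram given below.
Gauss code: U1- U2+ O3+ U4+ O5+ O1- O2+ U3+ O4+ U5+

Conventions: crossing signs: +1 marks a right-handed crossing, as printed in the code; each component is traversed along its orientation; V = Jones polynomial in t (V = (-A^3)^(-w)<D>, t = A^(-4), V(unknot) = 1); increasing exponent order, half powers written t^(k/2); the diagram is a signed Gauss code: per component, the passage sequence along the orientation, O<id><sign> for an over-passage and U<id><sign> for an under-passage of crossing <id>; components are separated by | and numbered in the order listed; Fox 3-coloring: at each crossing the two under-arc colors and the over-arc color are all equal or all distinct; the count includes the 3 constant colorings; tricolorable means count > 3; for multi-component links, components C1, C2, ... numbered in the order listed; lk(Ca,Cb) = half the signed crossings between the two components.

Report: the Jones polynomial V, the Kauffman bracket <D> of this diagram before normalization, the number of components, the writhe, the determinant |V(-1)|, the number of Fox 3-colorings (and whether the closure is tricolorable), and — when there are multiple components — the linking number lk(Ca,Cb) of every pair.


V(t) = t + t^3 - t^4
bracket: A^-7 - A^-3 - A^5, w = +3
1 component, writhe +3, over 5 crossings
det 3, colorings 9 of 3^5 — tricolorable
observation: |V(-1)| = 3: so tricolorable, since 3 divides 3


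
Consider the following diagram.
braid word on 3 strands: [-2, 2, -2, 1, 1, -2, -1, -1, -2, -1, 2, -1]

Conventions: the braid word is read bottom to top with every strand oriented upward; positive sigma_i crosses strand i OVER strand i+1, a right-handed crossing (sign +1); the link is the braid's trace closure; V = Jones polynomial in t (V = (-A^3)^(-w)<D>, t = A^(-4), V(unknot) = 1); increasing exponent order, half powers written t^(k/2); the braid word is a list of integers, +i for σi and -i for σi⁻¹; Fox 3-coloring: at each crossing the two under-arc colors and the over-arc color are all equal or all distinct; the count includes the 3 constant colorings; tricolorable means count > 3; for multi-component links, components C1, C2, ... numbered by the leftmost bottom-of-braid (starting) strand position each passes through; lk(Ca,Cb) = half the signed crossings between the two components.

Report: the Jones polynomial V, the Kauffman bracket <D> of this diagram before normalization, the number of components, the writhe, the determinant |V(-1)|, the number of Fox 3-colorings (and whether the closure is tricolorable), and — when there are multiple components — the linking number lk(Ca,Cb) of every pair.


Jones polynomial: V(t) = -t^-6 + t^-5 - t^-4 + 2t^-3 - t^-2 + t^-1
<D> = A^-8 - A^-4 + 2 - A^4 + A^8 - A^12; writhe -4
components 1, writhe -4 (12 crossings)
3-colorings: 3 of 3^12, det 7 — not tricolorable
note: inverse pairs cancel, leaving σ2⁻¹ σ1 σ1 σ2⁻¹ σ1⁻¹ σ1⁻¹ σ2⁻¹ σ1⁻¹ σ2 σ1⁻¹


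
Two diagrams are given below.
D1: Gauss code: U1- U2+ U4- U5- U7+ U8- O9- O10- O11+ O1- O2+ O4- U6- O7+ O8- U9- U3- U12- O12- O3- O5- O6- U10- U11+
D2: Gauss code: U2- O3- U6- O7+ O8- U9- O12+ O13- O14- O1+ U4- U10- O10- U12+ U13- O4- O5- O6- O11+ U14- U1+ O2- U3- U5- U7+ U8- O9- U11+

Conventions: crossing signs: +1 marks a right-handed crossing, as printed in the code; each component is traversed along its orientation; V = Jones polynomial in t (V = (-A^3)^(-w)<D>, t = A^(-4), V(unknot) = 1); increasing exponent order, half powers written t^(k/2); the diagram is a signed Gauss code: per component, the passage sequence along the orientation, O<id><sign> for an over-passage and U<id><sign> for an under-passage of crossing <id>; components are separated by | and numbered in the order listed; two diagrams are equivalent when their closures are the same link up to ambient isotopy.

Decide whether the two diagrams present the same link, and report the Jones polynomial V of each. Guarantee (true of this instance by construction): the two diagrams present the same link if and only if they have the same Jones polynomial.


same link: yes
V(D1) = -t^-4 + t^-3 + t^-1  [12 crossings, <D> = A^-14 + A^-6 - A^-2, w = -6]
D2 (bracket A^-14 + A^-6 - A^-2; 14 crossings at w = -6): V = -t^-4 + t^-3 + t^-1
note: all 2 diagrams share one V(t), hence one class


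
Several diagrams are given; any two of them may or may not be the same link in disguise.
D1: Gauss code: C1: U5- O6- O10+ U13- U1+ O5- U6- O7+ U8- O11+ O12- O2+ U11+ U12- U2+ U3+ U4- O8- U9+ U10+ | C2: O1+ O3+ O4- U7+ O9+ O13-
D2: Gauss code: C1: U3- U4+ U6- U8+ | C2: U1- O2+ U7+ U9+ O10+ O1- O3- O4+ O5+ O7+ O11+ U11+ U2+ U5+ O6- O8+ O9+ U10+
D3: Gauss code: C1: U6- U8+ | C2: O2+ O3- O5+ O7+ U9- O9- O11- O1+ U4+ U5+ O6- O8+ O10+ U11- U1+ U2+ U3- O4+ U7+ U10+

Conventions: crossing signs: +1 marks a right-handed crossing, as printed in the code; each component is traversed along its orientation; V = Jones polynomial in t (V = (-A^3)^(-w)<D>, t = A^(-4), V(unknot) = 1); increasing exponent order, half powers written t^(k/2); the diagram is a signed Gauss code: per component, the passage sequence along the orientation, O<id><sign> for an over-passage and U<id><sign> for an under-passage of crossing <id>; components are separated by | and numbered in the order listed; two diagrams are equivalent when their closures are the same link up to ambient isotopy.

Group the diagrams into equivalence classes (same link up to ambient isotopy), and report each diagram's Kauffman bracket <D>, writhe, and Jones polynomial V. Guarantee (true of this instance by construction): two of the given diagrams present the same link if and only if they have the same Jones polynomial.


equivalence classes: {D1} | {D2, D3}
D1 (bracket A^-7 + A; 13 crossings at w = +1): V = -t^(1/2) - t^(5/2)
D2 (bracket -A^-3 + A^5 + A^9 + A^13; 11 crossings at w = +5): V = -t^(1/2) - t^(3/2) - t^(5/2) + t^(9/2)
V(D3) = -t^(1/2) - t^(3/2) - t^(5/2) + t^(9/2)  [11 crossings, <D> = -A^-9 + A^-1 + A^3 + A^7, w = +3]
key observation: comparing 3 Jones polynomials yields 2 groups


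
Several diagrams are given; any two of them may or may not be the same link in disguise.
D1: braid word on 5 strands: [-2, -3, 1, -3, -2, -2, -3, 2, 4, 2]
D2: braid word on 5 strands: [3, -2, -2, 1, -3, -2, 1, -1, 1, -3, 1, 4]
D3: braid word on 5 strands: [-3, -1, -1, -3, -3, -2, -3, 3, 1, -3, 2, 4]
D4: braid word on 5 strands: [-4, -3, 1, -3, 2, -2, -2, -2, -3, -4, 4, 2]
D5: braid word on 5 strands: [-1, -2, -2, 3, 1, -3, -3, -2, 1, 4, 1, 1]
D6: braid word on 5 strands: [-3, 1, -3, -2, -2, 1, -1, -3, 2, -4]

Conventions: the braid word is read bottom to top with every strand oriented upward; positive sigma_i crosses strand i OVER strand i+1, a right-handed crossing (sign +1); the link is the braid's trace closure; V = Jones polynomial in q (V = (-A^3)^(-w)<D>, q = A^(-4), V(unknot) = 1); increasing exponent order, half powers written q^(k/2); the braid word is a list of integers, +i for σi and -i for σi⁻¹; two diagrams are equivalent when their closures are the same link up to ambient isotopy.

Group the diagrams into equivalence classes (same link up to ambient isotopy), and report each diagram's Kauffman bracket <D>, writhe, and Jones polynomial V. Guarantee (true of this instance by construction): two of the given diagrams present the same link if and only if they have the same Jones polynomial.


grouping into links: {D1, D4, D6} | {D2, D5} | {D3}
V(D1) = -q^-6 + q^-5 - q^-4 + 2q^-3 - q^-2 + q^-1  (w -2, c 10, <D> = A^-2 - A^2 + 2A^6 - A^10 + A^14 - A^18)
V(D2) = -q^-3 + 2q^-2 - 2q^-1 + 3 - 2q + 2q^2 - q^3  [12 crossings, <D> = -A^-12 + 2A^-8 - 2A^-4 + 3 - 2A^4 + 2A^8 - A^12, w = 0]
V(D3) = -q^-7 + q^-6 - q^-5 + q^-4 + q^-2  [12 crossings, <D> = A^-4 + A^4 - A^8 + A^12 - A^16, w = -4]
D4 (bracket A^-8 - A^-4 + 2 - A^4 + A^8 - A^12; 12 crossings at w = -4): V = -q^-6 + q^-5 - q^-4 + 2q^-3 - q^-2 + q^-1
V(D5) = -q^-3 + 2q^-2 - 2q^-1 + 3 - 2q + 2q^2 - q^3  [12 crossings, <D> = -A^-12 + 2A^-8 - 2A^-4 + 3 - 2A^4 + 2A^8 - A^12, w = 0]
V(D6) = -q^-6 + q^-5 - q^-4 + 2q^-3 - q^-2 + q^-1  (w -4, c 10, <D> = A^-8 - A^-4 + 2 - A^4 + A^8 - A^12)
key observation: 3 values of V(q) split the 6 diagrams


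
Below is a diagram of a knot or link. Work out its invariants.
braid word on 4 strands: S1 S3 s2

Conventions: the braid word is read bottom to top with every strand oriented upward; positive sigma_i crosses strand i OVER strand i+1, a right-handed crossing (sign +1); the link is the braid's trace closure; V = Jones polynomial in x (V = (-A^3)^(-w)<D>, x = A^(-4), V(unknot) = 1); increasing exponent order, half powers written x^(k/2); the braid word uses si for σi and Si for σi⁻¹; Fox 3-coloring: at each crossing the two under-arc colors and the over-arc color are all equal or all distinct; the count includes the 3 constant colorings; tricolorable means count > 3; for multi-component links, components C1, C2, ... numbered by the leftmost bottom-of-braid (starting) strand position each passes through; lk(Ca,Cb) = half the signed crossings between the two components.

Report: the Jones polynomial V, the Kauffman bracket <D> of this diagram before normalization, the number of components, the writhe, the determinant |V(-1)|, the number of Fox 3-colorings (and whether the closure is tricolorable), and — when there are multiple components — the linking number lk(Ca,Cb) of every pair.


V(x) = 1
bracket: -A^-3, w = -1
1 component, writhe -1, over 3 crossings
det 1, colorings 3 of 3^3 — not tricolorable
observation: w = -1 (over 3 crossings) is diagram-only; (-A^3)^(1) removes it from V


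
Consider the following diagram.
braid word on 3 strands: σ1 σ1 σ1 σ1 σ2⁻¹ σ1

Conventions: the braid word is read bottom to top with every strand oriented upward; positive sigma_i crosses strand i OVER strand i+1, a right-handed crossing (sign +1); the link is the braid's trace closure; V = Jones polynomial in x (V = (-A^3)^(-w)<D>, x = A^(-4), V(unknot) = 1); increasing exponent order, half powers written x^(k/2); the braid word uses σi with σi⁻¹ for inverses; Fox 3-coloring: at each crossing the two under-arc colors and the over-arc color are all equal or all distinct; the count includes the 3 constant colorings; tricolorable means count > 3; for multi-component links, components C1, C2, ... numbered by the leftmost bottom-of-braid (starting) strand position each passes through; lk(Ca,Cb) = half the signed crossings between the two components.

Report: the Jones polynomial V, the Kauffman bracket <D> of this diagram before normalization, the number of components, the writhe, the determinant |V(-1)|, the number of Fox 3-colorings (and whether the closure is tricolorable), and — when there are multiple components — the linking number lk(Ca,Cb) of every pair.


V = x^2 + x^4 - x^5 + x^6 - x^7
<D> = -A^-16 + A^-12 - A^-8 + A^-4 + A^4 (w = +4)
1 component over 6 crossings, w = +4
3 Fox colorings among 3^6, |V(-1)| = 5: not tricolorable
why: w = +4 (over 6 crossings) is diagram-only; (-A^3)^(-4) removes it from V


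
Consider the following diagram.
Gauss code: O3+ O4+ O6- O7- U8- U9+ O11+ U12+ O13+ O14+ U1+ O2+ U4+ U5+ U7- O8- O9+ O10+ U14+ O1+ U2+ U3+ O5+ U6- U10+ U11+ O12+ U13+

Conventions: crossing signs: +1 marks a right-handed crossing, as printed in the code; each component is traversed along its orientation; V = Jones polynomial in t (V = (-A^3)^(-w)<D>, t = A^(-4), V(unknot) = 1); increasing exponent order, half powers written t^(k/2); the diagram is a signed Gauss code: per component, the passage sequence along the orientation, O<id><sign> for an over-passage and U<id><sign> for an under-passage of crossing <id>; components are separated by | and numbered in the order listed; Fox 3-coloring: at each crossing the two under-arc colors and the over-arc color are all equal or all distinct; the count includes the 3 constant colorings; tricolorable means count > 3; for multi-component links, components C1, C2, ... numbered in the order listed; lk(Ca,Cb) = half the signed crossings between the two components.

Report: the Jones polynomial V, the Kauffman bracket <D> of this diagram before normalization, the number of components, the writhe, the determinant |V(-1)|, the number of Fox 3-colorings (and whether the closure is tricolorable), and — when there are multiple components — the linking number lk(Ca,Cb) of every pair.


Jones polynomial: V(t) = t^3 + 2t^5 - 2t^6 + 2t^7 - 3t^8 + 2t^9 - 2t^10 + t^11
<D> = A^-20 - 2A^-16 + 2A^-12 - 3A^-8 + 2A^-4 - 2 + 2A^4 + A^12; writhe +8
components 1, writhe +8 (14 crossings)
3-colorings: 9 of 3^14, det 15 — tricolorable
note: w = +8 shifts under R1 moves; the (-A^3)^(-8) factor cancels that in V


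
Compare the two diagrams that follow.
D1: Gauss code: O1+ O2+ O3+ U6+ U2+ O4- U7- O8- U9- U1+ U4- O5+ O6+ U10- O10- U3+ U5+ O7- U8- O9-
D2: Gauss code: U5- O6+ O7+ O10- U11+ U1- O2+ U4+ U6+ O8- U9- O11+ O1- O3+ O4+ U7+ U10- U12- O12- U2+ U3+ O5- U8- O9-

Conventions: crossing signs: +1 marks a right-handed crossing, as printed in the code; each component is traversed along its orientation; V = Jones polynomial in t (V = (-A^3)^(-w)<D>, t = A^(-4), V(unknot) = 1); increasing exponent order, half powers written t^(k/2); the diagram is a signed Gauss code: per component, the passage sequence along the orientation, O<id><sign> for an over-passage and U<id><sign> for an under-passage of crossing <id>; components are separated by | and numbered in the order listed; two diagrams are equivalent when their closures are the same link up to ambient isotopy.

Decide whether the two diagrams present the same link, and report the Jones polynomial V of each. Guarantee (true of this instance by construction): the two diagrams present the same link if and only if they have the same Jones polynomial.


equivalent: yes
V(D1) = -t^-3 + 2t^-2 - 2t^-1 + 3 - 2t + 2t^2 - t^3  (w 0, c 10, <D> = -A^-12 + 2A^-8 - 2A^-4 + 3 - 2A^4 + 2A^8 - A^12)
D2 (bracket -A^-12 + 2A^-8 - 2A^-4 + 3 - 2A^4 + 2A^8 - A^12; 12 crossings at w = 0): V = -t^-3 + 2t^-2 - 2t^-1 + 3 - 2t + 2t^2 - t^3
why: all 2 diagrams share one V(t), hence one class


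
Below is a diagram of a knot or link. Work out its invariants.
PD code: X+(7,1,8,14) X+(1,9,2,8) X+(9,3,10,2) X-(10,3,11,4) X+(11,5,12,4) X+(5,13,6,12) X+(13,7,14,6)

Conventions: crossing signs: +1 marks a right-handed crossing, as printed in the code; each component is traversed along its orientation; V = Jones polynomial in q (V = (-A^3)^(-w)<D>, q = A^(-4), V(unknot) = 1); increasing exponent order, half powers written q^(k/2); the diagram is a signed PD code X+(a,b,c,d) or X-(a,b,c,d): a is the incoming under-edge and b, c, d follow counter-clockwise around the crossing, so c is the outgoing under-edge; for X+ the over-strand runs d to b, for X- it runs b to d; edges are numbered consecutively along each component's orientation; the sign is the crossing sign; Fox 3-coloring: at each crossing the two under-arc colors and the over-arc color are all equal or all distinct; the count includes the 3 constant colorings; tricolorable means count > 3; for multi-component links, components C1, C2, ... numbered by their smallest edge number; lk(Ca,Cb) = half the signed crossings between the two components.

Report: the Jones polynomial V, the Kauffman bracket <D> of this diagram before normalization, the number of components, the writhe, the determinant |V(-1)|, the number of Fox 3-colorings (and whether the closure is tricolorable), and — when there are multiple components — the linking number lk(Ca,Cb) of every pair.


Jones polynomial: V(q) = q^2 + q^4 - q^5 + q^6 - q^7
<D> = A^-13 - A^-9 + A^-5 - A^-1 - A^7; writhe +5
components 1, writhe +5 (7 crossings)
3-colorings: 3 of 3^7, det 5 — not tricolorable
note: V spans 5 powers of q: at least 5 crossings in any diagram


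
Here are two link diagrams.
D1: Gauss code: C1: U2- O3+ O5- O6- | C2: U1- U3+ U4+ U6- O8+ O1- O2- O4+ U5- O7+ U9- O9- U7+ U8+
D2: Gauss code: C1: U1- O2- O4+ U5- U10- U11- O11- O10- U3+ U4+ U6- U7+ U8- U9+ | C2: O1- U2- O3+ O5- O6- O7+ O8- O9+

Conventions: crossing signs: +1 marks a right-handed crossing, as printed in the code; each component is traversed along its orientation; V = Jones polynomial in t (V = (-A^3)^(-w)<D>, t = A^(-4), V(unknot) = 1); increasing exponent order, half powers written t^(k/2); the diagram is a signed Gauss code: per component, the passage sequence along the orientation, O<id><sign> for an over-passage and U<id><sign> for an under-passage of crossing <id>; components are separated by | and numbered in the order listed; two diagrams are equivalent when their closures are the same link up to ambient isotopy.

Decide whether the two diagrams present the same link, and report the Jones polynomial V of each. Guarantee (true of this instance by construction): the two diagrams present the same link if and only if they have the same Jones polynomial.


same link: yes
V(D1) = -t^(-5/2) - t^(-1/2)  [9 crossings, <D> = A^-1 + A^7, w = -1]
V(D2) = -t^(-5/2) - t^(-1/2)  [11 crossings, <D> = A^-7 + A, w = -3]
insight: from 9 to 11 crossings by R-moves: one link, two diagrams


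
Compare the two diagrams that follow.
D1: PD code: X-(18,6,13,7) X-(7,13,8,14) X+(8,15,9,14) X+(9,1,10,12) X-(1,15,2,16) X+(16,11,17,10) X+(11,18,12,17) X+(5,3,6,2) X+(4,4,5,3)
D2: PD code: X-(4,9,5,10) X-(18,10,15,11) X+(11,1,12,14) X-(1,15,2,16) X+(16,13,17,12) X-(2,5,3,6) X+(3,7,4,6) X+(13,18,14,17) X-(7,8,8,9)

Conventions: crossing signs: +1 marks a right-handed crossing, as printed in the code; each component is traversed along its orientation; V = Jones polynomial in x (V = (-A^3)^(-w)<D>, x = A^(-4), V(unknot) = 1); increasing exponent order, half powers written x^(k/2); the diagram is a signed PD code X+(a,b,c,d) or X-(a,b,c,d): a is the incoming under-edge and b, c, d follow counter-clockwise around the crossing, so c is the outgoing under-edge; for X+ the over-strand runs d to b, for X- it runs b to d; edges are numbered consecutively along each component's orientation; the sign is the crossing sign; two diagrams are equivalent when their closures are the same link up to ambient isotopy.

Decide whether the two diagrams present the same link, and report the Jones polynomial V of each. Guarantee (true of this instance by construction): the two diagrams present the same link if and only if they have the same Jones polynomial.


equivalent: yes
D1 (bracket -A^-5 + 2A^-1 - A^3 + 2A^7 - A^11 + A^15; 9 crossings at w = +3): V = -x^(-3/2) + x^(-1/2) - 2x^(1/2) + x^(3/2) - 2x^(5/2) + x^(7/2)
D2 (bracket -A^-17 + 2A^-13 - A^-9 + 2A^-5 - A^-1 + A^3; 9 crossings at w = -1): V = -x^(-3/2) + x^(-1/2) - 2x^(1/2) + x^(3/2) - 2x^(5/2) + x^(7/2)
key observation: from 9 to 9 crossings by R-moves: one link, two diagrams


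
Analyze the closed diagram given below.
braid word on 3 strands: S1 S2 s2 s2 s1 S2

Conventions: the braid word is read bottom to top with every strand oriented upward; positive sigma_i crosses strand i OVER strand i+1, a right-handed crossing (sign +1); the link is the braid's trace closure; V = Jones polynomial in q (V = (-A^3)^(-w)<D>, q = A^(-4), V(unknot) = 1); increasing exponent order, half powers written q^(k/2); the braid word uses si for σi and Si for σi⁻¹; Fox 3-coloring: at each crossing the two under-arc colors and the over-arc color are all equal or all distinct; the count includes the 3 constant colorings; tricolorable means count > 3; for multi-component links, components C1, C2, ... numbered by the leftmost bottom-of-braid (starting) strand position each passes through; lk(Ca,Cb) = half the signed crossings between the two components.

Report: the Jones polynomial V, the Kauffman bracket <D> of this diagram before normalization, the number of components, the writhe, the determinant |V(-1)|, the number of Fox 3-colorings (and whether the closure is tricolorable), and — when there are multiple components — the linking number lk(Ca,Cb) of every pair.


Jones polynomial: V(q) = 1
<D> = 1; writhe 0
components 1, writhe 0 (6 crossings)
3-colorings: 3 of 3^6, det 1 — not tricolorable
note: |V(-1)| = 1: so not tricolorable, since 3 does not divide 1


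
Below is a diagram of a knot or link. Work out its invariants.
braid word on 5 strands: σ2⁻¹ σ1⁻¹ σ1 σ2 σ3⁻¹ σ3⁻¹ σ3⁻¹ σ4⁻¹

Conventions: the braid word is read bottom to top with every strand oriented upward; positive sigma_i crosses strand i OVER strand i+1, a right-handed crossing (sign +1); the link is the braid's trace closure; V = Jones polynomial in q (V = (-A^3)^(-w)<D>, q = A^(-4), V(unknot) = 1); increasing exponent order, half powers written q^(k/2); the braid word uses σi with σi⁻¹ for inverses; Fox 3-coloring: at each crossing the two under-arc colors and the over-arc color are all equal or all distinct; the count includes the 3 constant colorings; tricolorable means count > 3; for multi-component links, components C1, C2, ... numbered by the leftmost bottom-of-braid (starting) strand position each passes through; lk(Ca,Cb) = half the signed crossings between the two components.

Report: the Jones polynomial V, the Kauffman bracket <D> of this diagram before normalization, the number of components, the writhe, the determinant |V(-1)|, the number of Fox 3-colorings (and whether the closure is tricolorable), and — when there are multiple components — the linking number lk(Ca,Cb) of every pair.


V(q) = -q^-5 - q^-4 + q^-3 + 2q^-2 + 2q^-1 + 1
bracket: A^-12 + 2A^-8 + 2A^-4 + 1 - A^4 - A^8, w = -4
3 components, writhe -4, over 8 crossings
lk(C1,C2) = 0
linking number lk(C1,C3) = 0
lk(C2,C3): 0
det 0, colorings 81 of 3^8 — tricolorable
observation: |V(-1)| = 0: so tricolorable, since 3 divides 0


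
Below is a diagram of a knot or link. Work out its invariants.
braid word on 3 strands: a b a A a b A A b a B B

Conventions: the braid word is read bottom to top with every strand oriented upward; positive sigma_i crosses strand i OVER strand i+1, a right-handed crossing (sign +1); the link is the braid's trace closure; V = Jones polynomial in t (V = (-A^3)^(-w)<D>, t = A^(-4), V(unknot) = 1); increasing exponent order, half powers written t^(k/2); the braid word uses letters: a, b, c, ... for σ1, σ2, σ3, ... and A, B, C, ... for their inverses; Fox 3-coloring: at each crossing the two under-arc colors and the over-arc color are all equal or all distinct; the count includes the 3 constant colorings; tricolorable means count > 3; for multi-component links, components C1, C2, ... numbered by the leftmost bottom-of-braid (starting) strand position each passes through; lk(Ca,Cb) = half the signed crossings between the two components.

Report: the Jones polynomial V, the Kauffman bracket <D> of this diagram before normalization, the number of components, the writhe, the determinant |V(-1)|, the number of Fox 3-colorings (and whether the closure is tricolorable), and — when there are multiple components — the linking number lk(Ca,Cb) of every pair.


Jones polynomial: V(t) = -t^-1 + 2 - t + 2t^2 - t^3 + t^4 - t^5
<D> = -A^-14 + A^-10 - A^-6 + 2A^-2 - A^2 + 2A^6 - A^10; writhe +2
components 1, writhe +2 (12 crossings)
3-colorings: 9 of 3^12, det 9 — tricolorable
note: inverse pairs cancel, leaving σ1 σ2 σ1 σ2 σ1⁻¹ σ1⁻¹ σ2 σ1 σ2⁻¹ σ2⁻¹


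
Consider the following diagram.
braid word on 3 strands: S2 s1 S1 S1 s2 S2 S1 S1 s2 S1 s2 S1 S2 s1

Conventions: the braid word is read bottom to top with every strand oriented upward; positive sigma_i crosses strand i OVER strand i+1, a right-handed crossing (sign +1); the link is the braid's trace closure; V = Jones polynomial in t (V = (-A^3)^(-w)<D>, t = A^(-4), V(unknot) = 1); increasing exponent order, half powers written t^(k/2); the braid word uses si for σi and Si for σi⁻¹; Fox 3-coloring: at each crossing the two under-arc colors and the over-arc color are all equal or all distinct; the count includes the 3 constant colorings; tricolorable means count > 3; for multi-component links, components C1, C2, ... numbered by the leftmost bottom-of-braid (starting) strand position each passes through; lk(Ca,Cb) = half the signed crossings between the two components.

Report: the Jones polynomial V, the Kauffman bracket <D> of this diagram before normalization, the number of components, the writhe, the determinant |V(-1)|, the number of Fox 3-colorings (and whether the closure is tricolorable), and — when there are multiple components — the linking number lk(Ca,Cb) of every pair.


Jones polynomial: V(t) = -t^-8 + 2t^-7 - 3t^-6 + 4t^-5 - 5t^-4 + 5t^-3 - 3t^-2 + 3t^-1 - 1
<D> = -A^-12 + 3A^-8 - 3A^-4 + 5 - 5A^4 + 4A^8 - 3A^12 + 2A^16 - A^20; writhe -4
components 1, writhe -4 (14 crossings)
3-colorings: 9 of 3^14, det 27 — tricolorable
note: |V(-1)| = 27: so tricolorable, since 3 divides 27


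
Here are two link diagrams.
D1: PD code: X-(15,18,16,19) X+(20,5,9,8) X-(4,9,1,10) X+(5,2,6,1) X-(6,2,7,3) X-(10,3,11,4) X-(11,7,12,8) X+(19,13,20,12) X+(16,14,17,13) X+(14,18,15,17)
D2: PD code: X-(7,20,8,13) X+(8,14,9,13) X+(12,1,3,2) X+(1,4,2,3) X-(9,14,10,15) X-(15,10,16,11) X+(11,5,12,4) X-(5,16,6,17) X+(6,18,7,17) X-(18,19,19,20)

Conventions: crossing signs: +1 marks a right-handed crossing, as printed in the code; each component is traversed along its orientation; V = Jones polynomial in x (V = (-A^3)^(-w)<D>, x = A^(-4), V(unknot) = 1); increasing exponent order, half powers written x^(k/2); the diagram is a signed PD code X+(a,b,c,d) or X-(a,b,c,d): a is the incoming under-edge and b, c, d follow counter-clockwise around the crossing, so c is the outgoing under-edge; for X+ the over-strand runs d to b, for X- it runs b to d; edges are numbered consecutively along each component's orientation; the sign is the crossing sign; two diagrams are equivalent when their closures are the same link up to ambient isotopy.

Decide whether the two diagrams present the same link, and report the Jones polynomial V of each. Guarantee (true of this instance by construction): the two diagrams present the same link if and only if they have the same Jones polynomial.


same link: no
V(D1) = x^-3 + x^-2 + x^-1 + 1  [10 crossings, <D> = 1 + A^4 + A^8 + A^12, w = 0]
D2 (bracket A^-8 + 2 + A^8; 10 crossings at w = 0): V = x^-2 + 2 + x^2
note: comparing 2 Jones polynomials yields 2 groups


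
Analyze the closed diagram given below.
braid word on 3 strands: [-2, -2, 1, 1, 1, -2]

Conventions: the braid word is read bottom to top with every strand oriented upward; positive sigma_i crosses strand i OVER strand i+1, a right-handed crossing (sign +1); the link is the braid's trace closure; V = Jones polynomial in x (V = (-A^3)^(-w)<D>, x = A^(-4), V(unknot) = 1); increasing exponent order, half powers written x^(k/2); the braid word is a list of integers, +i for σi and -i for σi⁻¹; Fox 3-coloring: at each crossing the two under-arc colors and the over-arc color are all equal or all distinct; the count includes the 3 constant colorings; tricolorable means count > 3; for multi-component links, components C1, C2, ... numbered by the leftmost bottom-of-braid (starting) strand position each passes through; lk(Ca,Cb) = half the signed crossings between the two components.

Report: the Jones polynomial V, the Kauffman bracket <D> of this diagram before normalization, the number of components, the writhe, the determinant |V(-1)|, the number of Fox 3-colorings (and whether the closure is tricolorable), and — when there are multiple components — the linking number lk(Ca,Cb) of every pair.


V = -x^-3 + x^-2 - x^-1 + 3 - x + x^2 - x^3
<D> = -A^-12 + A^-8 - A^-4 + 3 - A^4 + A^8 - A^12 (w = 0)
1 component over 6 crossings, w = 0
27 Fox colorings among 3^6, |V(-1)| = 9: tricolorable
why: the span of V is 6, forcing >= 6 crossings in any diagram


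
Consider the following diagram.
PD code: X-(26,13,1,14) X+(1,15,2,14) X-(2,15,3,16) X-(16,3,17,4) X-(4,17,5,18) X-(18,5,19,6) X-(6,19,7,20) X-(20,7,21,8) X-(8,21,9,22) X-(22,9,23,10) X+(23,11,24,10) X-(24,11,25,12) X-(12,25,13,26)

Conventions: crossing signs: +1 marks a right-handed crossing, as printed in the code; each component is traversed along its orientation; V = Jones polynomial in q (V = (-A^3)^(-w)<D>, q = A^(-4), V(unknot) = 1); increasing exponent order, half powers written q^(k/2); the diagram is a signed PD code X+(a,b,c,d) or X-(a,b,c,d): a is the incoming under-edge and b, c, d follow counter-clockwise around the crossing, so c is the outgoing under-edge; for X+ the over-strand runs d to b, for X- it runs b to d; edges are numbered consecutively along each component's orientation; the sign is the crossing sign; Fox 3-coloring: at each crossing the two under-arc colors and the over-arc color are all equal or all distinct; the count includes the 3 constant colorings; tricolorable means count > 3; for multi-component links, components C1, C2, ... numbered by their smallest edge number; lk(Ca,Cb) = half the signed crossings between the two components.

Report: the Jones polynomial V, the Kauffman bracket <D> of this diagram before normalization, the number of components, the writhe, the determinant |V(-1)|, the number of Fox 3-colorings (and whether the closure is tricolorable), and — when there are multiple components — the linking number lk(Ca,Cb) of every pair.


V(q) = -q^-13 + q^-12 - q^-11 + q^-10 - q^-9 + q^-8 - q^-7 + q^-6 + q^-4
bracket: -A^-11 - A^-3 + A - A^5 + A^9 - A^13 + A^17 - A^21 + A^25, w = -9
1 component, writhe -9, over 13 crossings
det 9, colorings 9 of 3^13 — tricolorable
observation: the span of V is 9, forcing >= 9 crossings in any diagram


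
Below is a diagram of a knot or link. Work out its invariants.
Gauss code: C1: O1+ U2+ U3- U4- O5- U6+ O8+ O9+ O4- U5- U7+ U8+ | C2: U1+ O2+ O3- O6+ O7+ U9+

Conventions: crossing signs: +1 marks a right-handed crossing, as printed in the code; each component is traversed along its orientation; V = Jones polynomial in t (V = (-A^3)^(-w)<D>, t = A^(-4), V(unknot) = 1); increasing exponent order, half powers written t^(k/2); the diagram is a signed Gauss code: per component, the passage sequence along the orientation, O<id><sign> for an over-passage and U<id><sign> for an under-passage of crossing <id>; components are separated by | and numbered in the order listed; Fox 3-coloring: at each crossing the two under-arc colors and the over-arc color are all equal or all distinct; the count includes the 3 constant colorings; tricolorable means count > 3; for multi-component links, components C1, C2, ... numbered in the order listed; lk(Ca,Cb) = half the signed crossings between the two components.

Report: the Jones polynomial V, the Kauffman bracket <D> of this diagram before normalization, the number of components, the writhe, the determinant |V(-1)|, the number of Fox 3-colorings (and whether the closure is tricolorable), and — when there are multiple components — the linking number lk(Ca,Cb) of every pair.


V(t) = -t^(1/2) + t^(3/2) - t^(5/2) - t^(9/2)
bracket: A^-9 + A^-1 - A^3 + A^7, w = +3
2 components, writhe +3, over 9 crossings
lk(C1,C2) = +2
det 4, colorings 3 of 3^9 — not tricolorable
observation: det 4 = |V(-1)|; not divisible by 3, so not tricolorable


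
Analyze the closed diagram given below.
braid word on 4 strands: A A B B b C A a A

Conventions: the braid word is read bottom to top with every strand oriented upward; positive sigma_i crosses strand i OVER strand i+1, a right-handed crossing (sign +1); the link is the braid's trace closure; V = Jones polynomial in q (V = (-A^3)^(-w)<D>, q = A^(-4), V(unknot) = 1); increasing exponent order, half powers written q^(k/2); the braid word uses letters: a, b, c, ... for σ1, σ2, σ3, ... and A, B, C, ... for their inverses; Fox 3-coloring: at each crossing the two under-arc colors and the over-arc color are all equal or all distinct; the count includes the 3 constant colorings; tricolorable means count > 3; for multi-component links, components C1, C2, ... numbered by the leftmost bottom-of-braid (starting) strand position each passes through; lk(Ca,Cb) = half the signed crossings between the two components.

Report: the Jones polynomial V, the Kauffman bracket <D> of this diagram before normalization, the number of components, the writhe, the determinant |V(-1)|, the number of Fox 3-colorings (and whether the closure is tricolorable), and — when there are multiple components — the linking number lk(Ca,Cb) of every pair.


V = -q^-4 + q^-3 + q^-1
<D> = -A^-11 - A^-3 + A (w = -5)
1 component over 9 crossings, w = -5
9 Fox colorings among 3^9, |V(-1)| = 3: tricolorable
why: inverse pairs cancel, leaving σ1⁻¹ σ1⁻¹ σ2⁻¹ σ3⁻¹ σ1⁻¹


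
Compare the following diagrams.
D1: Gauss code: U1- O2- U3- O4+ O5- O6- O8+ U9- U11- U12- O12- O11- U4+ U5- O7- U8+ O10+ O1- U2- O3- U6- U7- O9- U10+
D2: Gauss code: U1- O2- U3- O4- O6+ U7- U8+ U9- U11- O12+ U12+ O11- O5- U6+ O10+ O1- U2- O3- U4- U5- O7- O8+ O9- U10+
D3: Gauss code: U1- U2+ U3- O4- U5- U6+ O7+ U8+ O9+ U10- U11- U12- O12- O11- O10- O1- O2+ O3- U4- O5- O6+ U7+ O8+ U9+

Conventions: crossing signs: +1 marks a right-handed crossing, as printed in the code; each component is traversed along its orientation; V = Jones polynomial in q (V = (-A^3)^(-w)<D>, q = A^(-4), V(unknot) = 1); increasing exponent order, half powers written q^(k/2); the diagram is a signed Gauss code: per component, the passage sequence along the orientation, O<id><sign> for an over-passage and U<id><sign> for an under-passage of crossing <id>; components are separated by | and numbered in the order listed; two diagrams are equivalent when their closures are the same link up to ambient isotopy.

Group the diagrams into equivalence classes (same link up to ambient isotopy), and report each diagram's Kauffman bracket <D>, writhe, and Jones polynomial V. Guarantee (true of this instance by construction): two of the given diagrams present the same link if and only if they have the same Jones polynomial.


classes: {D1, D2} | {D3}
V(D1) = -q^-6 + q^-5 - q^-4 + 2q^-3 - q^-2 + q^-1  [12 crossings, <D> = A^-14 - A^-10 + 2A^-6 - A^-2 + A^2 - A^6, w = -6]
V(D2) = -q^-6 + q^-5 - q^-4 + 2q^-3 - q^-2 + q^-1  (w -4, c 12, <D> = A^-8 - A^-4 + 2 - A^4 + A^8 - A^12)
V(D3) = 1  [12 crossings, <D> = A^-6, w = -2]
note: 2 classes among 3 diagrams; unequal V(q) rules out equality


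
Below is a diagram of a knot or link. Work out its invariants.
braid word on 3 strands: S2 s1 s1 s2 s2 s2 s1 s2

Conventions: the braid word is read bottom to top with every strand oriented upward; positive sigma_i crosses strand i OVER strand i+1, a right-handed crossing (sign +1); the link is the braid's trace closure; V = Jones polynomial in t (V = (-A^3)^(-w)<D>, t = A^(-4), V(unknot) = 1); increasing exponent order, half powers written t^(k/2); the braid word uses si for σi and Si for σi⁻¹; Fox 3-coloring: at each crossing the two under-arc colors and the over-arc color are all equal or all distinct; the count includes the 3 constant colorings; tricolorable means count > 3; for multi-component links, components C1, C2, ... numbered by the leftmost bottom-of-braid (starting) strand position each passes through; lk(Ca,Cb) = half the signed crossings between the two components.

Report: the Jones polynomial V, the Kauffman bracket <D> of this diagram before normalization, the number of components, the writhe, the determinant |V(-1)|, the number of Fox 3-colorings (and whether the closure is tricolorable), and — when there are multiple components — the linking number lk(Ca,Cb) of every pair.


Jones polynomial: V(t) = t^2 + 2t^4 - 2t^5 + t^6 - 2t^7 + t^8
<D> = A^-14 - 2A^-10 + A^-6 - 2A^-2 + 2A^2 + A^10; writhe +6
components 1, writhe +6 (8 crossings)
3-colorings: 27 of 3^8, det 9 — tricolorable
note: w = +6 shifts under R1 moves; the (-A^3)^(-6) factor cancels that in V


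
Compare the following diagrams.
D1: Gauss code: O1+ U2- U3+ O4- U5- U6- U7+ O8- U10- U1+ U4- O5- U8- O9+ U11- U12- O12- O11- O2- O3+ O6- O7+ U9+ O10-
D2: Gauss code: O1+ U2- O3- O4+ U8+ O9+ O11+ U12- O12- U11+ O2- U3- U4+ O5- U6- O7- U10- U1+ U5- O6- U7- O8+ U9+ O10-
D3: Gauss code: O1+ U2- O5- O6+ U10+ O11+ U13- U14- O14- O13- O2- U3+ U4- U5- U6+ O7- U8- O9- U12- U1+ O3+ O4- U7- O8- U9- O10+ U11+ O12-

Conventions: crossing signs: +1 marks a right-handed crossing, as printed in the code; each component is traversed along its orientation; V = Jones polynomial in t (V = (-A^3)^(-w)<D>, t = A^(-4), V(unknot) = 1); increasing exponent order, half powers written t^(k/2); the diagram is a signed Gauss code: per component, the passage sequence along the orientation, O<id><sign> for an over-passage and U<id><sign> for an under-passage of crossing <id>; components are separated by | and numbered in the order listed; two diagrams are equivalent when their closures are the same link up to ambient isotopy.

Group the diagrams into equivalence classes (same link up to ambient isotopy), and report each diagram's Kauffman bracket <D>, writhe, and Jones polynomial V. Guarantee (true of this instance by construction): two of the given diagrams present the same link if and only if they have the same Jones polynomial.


grouping into links: {D1, D2, D3}
V(D1) = -t^-4 + t^-3 + t^-1  (w -4, c 12, <D> = A^-8 + 1 - A^4)
V(D2) = -t^-4 + t^-3 + t^-1  (w -2, c 12, <D> = A^-2 + A^6 - A^10)
D3 (bracket A^-8 + 1 - A^4; 14 crossings at w = -4): V = -t^-4 + t^-3 + t^-1
why: one V(t) for all 3 diagrams — one class (guaranteed)


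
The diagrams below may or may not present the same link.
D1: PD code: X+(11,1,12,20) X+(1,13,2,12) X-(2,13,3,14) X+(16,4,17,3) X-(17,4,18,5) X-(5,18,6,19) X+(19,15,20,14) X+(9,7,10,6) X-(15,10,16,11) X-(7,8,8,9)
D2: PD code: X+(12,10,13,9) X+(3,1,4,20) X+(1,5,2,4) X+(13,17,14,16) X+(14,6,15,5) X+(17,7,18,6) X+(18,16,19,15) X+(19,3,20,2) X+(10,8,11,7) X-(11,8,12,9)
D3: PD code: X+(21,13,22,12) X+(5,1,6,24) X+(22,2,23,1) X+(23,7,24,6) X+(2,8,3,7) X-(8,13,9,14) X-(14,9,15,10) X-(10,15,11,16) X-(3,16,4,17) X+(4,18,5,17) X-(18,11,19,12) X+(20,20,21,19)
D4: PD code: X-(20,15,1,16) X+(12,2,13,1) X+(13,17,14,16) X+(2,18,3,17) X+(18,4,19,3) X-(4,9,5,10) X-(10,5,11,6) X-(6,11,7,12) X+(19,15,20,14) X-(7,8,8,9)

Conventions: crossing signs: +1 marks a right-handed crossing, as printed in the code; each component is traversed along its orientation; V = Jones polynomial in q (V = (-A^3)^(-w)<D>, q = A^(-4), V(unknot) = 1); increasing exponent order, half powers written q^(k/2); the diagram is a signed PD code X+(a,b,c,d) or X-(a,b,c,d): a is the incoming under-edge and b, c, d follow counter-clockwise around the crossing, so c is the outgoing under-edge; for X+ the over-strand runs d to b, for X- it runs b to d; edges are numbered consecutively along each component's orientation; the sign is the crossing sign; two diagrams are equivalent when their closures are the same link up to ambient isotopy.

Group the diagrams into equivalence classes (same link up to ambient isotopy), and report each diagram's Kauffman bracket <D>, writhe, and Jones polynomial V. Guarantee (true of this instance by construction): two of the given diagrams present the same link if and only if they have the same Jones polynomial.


classes: {D1} | {D2} | {D3, D4}
V(D1) = q^-2 - q^-1 + 1 - q + q^2  [10 crossings, <D> = A^-8 - A^-4 + 1 - A^4 + A^8, w = 0]
V(D2) = q^2 + 2q^4 - 2q^5 + q^6 - 2q^7 + q^8  (w +8, c 10, <D> = A^-8 - 2A^-4 + 1 - 2A^4 + 2A^8 + A^16)
V(D3) = -q^-3 + q^-2 - q^-1 + 3 - q + q^2 - q^3  (w +2, c 12, <D> = -A^-6 + A^-2 - A^2 + 3A^6 - A^10 + A^14 - A^18)
D4 (bracket -A^-12 + A^-8 - A^-4 + 3 - A^4 + A^8 - A^12; 10 crossings at w = 0): V = -q^-3 + q^-2 - q^-1 + 3 - q + q^2 - q^3
insight: comparing 4 Jones polynomials yields 3 groups


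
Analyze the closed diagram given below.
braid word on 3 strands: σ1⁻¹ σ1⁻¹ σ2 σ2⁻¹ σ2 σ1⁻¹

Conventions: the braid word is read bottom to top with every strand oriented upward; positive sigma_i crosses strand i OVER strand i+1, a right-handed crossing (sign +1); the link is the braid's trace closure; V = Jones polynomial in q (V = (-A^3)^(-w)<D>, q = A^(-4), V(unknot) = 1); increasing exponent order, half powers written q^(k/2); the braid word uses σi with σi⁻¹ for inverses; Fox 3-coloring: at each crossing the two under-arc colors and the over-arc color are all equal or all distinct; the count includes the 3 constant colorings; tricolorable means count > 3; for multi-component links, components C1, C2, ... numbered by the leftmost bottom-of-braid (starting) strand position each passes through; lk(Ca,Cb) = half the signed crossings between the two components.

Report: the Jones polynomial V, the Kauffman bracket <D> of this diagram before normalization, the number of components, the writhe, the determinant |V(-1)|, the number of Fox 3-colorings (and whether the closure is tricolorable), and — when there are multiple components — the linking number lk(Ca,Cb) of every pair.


V = -q^-4 + q^-3 + q^-1
<D> = A^-2 + A^6 - A^10 (w = -2)
1 component over 6 crossings, w = -2
9 Fox colorings among 3^6, |V(-1)| = 3: tricolorable
why: w = -2 (over 6 crossings) is diagram-only; (-A^3)^(2) removes it from V
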